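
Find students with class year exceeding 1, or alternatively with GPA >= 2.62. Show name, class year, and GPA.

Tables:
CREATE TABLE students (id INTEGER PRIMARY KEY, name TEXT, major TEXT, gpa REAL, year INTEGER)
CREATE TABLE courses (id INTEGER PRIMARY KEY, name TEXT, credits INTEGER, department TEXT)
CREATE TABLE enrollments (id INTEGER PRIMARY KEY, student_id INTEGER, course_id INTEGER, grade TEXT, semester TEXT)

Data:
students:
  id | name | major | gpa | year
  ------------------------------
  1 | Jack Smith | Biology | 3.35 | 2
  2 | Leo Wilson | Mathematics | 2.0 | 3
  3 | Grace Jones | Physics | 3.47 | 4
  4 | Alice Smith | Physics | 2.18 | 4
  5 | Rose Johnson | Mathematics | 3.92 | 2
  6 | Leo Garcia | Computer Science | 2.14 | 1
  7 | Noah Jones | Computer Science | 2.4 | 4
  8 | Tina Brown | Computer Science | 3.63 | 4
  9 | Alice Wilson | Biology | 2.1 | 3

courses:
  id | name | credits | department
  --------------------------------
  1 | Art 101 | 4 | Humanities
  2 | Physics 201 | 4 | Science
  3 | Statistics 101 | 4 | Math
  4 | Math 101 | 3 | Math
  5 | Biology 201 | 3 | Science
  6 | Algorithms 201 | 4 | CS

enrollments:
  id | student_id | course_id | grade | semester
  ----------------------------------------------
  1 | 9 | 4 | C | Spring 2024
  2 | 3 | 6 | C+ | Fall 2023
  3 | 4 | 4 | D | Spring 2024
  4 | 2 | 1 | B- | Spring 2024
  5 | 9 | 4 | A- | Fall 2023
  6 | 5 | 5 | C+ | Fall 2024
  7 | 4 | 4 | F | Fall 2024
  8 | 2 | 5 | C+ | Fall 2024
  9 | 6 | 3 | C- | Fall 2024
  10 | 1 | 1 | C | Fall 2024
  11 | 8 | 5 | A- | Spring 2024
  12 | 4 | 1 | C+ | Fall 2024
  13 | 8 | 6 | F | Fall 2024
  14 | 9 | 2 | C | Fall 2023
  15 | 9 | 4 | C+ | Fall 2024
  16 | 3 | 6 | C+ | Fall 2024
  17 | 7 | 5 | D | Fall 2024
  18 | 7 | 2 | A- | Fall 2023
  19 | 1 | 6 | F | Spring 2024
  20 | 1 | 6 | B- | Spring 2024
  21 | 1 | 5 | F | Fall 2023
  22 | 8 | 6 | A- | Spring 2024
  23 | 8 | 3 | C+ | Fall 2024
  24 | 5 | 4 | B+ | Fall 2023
SELECT name, year, gpa FROM students WHERE year > 1 OR gpa >= 2.62

Execution result:
name | year | gpa
Jack Smith | 2 | 3.35
Leo Wilson | 3 | 2.00
Grace Jones | 4 | 3.47
Alice Smith | 4 | 2.18
Rose Johnson | 2 | 3.92
Noah Jones | 4 | 2.40
Tina Brown | 4 | 3.63
Alice Wilson | 3 | 2.10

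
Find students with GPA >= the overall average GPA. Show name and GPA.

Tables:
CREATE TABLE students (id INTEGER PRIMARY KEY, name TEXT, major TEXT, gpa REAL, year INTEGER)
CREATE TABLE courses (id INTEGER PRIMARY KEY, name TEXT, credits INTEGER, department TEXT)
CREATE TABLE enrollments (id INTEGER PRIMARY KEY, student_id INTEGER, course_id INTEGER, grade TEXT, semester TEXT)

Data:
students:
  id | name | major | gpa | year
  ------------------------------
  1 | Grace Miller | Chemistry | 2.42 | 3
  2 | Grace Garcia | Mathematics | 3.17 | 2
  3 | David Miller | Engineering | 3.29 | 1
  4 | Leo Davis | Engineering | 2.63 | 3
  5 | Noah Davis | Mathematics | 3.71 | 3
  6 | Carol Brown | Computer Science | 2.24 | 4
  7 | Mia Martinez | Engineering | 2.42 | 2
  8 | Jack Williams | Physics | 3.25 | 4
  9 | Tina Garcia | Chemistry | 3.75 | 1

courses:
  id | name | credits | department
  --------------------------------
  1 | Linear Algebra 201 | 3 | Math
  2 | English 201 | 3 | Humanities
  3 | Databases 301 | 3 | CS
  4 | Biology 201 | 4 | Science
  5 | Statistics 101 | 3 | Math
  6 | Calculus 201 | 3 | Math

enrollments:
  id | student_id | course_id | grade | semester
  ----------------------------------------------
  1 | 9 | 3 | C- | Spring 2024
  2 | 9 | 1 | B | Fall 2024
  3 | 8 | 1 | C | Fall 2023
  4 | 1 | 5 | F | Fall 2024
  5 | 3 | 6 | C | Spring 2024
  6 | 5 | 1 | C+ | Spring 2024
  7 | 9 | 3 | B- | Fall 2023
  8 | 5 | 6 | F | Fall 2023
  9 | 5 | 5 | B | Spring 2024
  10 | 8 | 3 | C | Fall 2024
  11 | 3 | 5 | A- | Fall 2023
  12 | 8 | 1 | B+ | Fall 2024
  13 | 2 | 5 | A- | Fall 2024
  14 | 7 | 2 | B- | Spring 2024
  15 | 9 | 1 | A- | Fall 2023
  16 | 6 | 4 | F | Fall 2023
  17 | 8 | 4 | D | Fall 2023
SELECT name, gpa FROM students WHERE gpa >= (SELECT AVG(gpa) FROM students)

Execution result:
name | gpa
Grace Garcia | 3.17
David Miller | 3.29
Noah Davis | 3.71
Jack Williams | 3.25
Tina Garcia | 3.75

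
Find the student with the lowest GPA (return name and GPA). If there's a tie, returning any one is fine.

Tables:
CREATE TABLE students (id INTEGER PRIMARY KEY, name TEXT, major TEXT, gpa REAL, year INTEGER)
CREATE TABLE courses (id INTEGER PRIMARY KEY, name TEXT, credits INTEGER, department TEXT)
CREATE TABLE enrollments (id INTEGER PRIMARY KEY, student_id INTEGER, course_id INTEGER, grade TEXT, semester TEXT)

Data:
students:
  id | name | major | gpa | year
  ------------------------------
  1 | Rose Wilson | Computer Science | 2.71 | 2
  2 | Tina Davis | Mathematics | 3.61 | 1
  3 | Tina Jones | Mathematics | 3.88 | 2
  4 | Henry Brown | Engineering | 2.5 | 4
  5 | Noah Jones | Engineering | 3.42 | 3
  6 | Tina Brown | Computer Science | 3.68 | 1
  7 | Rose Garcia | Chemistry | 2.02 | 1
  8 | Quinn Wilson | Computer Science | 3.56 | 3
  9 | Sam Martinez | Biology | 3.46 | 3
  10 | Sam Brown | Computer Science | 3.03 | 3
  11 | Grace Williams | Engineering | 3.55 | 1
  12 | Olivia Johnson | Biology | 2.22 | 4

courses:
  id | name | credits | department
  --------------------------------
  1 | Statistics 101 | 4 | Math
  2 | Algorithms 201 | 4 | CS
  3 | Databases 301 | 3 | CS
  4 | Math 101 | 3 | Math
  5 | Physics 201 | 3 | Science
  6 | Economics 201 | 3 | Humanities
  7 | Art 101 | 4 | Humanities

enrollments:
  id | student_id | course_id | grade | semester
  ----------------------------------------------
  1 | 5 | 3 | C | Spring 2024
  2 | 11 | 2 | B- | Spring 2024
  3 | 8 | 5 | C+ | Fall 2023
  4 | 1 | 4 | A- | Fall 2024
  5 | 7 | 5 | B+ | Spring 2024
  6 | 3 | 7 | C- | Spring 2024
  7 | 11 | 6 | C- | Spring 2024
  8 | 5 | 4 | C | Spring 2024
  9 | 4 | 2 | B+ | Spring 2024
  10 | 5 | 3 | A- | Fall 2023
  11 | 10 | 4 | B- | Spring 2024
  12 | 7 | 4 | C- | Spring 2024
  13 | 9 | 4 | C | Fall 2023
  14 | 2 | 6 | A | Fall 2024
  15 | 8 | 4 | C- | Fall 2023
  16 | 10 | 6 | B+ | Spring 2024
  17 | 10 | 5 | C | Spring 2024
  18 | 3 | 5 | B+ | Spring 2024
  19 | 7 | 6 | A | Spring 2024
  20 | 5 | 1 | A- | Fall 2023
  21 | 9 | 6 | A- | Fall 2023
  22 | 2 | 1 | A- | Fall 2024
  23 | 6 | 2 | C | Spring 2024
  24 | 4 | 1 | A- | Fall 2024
SELECT name, gpa FROM students ORDER BY gpa ASC LIMIT 1

Execution result:
name | gpa
Rose Garcia | 2.02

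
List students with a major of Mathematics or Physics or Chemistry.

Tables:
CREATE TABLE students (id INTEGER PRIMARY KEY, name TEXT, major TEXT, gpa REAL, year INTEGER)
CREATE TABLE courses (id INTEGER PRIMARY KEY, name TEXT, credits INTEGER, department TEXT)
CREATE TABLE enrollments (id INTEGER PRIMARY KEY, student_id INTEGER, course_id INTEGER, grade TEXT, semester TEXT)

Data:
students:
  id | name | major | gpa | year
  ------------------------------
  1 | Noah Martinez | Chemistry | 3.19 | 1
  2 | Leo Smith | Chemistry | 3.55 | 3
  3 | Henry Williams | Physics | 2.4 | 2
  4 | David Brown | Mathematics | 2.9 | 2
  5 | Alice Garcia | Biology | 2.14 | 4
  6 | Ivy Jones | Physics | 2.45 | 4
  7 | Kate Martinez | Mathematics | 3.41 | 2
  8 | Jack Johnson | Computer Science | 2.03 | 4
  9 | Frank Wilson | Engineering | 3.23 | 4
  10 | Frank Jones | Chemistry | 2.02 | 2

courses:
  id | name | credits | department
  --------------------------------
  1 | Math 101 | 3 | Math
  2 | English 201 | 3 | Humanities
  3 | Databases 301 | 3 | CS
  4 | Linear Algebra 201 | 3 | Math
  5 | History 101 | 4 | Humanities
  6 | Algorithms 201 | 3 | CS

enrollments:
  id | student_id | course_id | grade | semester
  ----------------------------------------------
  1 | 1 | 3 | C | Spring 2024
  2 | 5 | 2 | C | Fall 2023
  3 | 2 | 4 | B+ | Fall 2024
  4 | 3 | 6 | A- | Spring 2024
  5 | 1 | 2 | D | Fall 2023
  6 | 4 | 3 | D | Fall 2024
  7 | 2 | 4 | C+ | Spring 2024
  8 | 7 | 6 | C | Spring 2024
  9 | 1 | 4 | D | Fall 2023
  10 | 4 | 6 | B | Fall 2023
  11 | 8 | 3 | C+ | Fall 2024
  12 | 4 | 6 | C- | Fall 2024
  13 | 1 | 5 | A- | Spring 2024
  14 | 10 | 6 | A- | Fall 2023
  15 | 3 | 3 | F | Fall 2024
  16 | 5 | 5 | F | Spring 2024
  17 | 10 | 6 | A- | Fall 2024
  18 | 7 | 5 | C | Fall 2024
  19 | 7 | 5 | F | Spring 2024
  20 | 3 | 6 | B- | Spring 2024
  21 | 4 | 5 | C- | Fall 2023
SELECT name, major FROM students WHERE major IN ('Mathematics', 'Physics', 'Chemistry')

Execution result:
name | major
Noah Martinez | Chemistry
Leo Smith | Chemistry
Henry Williams | Physics
David Brown | Mathematics
Ivy Jones | Physics
Kate Martinez | Mathematics
Frank Jones | Chemistry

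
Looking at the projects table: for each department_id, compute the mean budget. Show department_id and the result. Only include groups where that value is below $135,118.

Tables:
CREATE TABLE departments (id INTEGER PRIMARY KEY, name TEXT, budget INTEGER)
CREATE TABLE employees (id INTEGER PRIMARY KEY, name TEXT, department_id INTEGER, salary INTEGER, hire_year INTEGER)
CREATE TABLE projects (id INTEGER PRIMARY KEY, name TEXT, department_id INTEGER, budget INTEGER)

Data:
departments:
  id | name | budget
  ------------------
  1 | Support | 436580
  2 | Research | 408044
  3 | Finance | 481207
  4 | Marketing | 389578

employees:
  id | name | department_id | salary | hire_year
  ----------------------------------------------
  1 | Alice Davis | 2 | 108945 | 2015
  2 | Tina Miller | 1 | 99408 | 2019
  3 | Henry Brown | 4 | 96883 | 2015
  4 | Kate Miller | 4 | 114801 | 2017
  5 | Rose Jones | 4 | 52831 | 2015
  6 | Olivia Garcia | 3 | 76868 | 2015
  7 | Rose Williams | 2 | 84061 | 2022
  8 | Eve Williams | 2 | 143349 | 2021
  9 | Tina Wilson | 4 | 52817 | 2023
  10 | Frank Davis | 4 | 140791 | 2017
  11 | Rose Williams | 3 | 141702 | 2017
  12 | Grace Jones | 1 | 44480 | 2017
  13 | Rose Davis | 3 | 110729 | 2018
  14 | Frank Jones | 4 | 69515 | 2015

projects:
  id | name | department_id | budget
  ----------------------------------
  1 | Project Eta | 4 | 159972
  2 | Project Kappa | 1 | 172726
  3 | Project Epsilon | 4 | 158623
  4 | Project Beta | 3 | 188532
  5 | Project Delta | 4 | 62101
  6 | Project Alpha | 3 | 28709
SELECT department_id, AVG(budget) AS avg_budget FROM projects GROUP BY department_id HAVING AVG(budget) < 135118

Execution result:
department_id | avg_budget
3 | 108620.50
4 | 126898.67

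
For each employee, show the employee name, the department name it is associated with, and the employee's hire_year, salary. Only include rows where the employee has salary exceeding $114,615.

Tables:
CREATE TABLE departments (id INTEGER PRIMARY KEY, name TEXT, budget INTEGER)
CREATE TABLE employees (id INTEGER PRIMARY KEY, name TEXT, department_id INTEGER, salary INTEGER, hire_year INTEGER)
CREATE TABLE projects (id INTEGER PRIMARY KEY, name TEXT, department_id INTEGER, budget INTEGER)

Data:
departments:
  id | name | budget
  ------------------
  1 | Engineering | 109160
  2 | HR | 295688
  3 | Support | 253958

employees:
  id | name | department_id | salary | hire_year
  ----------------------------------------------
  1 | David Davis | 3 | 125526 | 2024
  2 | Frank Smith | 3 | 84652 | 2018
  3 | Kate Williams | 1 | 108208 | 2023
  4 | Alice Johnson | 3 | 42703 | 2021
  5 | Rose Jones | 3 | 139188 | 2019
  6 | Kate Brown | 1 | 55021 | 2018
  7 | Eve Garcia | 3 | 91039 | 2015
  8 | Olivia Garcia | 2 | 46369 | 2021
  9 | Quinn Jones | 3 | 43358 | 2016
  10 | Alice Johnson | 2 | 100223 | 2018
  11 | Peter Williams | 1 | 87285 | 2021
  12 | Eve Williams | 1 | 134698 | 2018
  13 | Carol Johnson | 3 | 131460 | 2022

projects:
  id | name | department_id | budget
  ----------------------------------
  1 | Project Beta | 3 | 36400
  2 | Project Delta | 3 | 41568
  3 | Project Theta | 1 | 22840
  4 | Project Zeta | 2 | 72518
SELECT c.name, p.name AS department, c.hire_year, c.salary FROM employees c JOIN departments p ON c.department_id = p.id WHERE c.salary > 114615

Execution result:
name | department | hire_year | salary
David Davis | Support | 2024 | 125526
Rose Jones | Support | 2019 | 139188
Eve Williams | Engineering | 2018 | 134698
Carol Johnson | Support | 2022 | 131460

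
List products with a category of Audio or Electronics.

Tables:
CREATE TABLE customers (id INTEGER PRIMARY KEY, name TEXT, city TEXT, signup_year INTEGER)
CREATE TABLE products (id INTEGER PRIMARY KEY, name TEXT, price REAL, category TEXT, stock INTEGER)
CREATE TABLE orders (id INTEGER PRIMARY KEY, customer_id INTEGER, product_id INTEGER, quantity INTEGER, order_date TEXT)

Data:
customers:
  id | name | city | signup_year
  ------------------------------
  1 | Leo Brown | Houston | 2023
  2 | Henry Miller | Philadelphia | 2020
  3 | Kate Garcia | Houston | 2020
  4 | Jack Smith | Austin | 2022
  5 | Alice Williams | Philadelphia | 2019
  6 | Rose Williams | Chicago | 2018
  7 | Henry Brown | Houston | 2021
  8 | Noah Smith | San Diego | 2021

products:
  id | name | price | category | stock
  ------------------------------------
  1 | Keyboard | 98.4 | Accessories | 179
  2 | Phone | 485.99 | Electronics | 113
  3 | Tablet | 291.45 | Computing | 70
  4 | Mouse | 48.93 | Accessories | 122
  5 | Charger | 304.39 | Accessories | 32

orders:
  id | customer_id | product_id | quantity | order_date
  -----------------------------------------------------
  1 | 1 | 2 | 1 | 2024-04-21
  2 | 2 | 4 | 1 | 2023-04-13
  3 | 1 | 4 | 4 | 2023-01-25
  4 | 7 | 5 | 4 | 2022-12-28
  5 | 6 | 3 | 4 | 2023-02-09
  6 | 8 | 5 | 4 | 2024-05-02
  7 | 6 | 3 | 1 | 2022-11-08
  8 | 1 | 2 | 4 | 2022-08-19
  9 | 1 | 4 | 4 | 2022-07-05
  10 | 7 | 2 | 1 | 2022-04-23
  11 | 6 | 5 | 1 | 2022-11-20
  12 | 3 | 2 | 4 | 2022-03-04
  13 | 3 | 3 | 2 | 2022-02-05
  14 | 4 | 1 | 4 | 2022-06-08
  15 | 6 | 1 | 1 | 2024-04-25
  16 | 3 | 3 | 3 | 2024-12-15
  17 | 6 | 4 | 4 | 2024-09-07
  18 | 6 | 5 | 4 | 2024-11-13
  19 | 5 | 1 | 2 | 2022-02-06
SELECT name, category FROM products WHERE category IN ('Audio', 'Electronics')

Execution result:
name | category
Phone | Electronics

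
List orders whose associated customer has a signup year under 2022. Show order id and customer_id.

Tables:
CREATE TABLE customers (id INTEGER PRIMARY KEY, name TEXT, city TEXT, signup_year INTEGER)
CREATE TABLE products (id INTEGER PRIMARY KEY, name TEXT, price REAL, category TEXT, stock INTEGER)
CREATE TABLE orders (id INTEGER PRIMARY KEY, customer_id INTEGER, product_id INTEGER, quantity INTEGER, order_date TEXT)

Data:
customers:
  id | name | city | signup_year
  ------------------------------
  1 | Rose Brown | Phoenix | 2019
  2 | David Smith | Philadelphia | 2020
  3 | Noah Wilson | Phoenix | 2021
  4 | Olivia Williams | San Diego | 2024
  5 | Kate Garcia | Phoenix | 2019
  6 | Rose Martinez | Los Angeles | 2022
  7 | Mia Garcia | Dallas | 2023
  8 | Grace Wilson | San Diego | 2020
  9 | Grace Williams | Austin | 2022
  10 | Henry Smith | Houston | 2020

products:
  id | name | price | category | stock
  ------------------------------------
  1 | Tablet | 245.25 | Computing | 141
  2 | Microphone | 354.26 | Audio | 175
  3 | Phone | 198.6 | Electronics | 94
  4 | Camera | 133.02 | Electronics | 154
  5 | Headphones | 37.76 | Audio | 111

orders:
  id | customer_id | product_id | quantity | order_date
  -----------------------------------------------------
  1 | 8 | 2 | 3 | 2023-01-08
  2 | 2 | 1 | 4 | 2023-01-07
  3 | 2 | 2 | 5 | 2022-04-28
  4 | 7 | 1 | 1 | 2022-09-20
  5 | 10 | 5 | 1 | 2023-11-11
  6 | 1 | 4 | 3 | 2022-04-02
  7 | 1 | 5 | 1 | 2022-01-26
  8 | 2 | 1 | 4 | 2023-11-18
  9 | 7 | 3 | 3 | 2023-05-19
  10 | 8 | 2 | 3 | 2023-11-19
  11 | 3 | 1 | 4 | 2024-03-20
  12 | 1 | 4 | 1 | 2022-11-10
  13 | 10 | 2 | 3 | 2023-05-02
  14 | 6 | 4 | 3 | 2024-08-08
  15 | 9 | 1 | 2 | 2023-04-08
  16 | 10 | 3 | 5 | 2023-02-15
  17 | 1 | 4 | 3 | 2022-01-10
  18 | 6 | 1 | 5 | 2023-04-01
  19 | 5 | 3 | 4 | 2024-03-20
SELECT id, customer_id FROM orders WHERE customer_id IN (SELECT id FROM customers WHERE signup_year < 2022)

Execution result:
id | customer_id
1 | 8
2 | 2
3 | 2
5 | 10
6 | 1
7 | 1
8 | 2
10 | 8
11 | 3
12 | 1
13 | 10
16 | 10
17 | 1
19 | 5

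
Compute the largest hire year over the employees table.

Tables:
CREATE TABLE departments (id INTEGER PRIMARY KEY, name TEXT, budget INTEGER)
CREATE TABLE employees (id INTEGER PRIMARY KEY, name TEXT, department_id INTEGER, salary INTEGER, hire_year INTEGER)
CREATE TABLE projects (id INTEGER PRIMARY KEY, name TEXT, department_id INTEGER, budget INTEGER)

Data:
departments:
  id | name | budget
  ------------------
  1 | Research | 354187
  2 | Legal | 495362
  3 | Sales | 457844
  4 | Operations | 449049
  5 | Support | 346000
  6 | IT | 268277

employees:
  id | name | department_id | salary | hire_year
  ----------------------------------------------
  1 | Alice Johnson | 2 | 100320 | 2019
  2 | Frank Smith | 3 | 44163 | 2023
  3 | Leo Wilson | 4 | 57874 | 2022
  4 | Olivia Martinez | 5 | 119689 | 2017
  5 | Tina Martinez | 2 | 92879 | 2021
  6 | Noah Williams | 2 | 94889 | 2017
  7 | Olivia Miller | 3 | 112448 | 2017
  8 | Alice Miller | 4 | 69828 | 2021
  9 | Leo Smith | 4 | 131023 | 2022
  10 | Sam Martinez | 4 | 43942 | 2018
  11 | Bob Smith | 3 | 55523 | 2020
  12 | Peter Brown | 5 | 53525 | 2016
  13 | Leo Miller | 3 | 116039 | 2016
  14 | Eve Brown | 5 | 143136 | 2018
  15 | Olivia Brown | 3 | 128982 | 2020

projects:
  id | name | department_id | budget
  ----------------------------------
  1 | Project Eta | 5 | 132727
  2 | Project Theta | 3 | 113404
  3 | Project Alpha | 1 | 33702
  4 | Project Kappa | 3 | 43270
SELECT MAX(hire_year) FROM employees

Execution result:
2023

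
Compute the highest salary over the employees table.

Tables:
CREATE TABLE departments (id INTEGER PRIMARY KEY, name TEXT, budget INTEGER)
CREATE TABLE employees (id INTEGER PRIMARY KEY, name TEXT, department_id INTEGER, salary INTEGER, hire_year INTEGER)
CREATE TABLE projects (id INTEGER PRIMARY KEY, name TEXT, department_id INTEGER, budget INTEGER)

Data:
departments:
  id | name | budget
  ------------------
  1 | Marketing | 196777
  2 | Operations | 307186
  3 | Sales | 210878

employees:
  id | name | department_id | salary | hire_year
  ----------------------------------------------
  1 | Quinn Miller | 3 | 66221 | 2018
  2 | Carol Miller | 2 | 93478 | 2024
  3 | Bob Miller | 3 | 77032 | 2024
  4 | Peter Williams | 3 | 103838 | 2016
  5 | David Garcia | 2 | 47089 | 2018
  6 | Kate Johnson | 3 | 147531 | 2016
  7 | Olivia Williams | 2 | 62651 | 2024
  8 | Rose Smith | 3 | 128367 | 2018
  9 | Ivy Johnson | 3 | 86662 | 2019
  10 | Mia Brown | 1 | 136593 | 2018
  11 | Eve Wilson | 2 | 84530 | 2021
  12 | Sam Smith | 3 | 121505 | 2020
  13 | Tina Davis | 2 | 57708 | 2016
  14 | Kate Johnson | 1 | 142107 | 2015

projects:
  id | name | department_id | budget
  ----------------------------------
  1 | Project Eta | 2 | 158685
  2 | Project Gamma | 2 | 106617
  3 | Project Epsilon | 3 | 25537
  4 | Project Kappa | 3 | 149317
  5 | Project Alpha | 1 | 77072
SELECT MAX(salary) FROM employees

Execution result:
147531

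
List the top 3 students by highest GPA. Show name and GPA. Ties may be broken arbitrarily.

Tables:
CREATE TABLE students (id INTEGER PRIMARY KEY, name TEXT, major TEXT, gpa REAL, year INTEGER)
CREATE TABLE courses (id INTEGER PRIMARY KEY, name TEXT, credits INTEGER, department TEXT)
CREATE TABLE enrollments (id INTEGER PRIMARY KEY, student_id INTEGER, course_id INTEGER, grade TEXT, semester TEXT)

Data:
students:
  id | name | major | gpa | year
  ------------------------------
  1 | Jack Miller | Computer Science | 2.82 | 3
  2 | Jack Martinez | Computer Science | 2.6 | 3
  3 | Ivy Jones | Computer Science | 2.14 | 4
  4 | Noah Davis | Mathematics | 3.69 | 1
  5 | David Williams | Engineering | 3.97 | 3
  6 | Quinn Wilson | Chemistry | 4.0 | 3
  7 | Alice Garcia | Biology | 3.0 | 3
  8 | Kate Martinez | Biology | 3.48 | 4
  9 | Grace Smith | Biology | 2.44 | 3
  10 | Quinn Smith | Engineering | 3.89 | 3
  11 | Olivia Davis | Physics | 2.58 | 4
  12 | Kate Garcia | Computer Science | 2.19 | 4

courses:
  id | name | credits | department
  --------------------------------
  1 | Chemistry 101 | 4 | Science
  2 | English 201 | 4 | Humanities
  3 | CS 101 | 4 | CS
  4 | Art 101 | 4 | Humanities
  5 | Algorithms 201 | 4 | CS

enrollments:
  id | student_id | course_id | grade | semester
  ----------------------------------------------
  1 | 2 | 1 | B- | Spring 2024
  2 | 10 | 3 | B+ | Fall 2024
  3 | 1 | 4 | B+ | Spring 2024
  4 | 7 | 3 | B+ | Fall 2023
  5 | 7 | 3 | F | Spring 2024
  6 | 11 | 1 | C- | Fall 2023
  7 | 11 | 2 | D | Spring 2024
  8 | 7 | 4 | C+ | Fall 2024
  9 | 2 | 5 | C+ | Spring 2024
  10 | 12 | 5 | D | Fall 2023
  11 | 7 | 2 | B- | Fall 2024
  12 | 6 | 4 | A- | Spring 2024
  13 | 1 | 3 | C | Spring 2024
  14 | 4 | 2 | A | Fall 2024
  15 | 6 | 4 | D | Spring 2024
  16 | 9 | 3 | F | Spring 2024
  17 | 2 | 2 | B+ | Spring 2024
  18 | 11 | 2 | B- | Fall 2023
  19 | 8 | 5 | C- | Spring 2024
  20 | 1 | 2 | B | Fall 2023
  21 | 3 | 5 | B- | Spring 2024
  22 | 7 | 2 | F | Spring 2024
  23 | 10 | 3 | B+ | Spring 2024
SELECT name, gpa FROM students ORDER BY gpa DESC LIMIT 3

Execution result:
name | gpa
Quinn Wilson | 4.00
David Williams | 3.97
Quinn Smith | 3.89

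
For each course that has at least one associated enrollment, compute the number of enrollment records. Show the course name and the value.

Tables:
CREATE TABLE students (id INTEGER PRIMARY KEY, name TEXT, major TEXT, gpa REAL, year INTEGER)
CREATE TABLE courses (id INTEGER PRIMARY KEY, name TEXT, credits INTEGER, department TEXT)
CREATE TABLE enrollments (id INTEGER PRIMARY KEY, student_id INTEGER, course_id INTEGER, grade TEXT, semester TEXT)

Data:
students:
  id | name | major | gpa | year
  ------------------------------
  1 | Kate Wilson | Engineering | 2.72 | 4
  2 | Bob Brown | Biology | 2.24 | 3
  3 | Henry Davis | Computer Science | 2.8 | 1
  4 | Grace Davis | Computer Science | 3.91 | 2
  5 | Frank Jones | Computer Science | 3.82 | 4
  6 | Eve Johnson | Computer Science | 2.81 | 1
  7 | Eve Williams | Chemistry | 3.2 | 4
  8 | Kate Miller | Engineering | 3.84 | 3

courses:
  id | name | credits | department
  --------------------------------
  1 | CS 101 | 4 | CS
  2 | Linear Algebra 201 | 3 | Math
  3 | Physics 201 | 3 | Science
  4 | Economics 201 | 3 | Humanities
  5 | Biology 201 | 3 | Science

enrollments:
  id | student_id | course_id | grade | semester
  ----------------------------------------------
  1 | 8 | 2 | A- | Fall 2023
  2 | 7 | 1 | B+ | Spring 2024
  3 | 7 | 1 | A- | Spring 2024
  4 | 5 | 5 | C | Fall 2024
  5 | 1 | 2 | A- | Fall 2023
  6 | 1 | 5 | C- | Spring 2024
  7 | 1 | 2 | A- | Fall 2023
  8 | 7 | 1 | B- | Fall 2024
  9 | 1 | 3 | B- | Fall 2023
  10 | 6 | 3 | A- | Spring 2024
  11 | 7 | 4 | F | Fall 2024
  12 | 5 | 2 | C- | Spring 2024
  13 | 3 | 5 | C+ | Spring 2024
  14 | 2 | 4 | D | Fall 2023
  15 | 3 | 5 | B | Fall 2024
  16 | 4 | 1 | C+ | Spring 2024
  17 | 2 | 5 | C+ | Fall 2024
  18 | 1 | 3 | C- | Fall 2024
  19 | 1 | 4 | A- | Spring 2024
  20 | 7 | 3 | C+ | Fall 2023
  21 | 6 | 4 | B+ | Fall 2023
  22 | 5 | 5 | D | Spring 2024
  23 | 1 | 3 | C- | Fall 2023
SELECT p.name, COUNT(*) AS n FROM enrollments c JOIN courses p ON c.course_id = p.id GROUP BY p.id, p.name

Execution result:
name | n
CS 101 | 4
Linear Algebra 201 | 4
Physics 201 | 5
Economics 201 | 4
Biology 201 | 6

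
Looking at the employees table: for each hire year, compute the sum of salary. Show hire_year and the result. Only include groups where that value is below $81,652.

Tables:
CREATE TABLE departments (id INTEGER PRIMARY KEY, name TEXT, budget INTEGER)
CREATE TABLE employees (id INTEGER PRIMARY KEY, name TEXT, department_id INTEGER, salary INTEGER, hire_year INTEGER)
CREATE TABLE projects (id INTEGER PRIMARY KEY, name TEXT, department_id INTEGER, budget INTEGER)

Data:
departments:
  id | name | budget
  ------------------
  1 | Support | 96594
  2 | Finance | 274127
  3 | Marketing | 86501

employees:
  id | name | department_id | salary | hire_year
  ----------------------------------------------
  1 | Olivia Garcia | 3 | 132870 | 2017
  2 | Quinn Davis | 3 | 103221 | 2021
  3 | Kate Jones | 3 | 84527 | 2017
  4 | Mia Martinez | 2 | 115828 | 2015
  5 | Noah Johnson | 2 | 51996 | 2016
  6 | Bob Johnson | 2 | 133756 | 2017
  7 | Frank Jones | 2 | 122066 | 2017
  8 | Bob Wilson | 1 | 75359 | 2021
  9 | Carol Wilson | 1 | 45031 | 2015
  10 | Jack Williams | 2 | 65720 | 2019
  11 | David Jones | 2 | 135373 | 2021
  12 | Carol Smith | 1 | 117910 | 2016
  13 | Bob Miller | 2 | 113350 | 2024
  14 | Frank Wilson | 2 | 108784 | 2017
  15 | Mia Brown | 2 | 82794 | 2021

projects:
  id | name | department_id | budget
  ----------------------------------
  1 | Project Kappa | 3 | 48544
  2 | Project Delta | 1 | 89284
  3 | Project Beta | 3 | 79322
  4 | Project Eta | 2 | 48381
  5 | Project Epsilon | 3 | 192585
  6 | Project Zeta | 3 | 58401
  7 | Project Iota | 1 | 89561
SELECT hire_year, SUM(salary) AS sum_salary FROM employees GROUP BY hire_year HAVING SUM(salary) < 81652

Execution result:
hire_year | sum_salary
2019 | 65720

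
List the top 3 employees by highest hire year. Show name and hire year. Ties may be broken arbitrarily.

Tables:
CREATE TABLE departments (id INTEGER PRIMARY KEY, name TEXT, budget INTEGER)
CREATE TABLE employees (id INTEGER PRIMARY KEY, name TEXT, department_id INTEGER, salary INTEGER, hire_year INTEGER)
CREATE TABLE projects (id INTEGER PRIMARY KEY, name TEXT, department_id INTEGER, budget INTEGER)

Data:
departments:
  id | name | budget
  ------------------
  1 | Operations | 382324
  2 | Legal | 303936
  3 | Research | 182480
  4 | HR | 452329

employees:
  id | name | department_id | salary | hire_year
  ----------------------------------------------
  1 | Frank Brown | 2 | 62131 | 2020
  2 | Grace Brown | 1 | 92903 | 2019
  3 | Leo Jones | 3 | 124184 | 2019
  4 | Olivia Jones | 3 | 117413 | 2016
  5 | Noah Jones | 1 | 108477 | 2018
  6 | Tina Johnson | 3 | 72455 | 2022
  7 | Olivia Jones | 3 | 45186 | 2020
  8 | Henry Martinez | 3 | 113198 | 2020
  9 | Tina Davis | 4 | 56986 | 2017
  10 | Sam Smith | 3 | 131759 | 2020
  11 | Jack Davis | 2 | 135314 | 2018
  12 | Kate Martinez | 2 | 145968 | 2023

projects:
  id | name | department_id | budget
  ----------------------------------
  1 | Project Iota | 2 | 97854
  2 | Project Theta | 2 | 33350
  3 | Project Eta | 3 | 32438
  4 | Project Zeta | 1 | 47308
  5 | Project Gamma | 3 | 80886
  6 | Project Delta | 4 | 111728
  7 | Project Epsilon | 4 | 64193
SELECT name, hire_year FROM employees ORDER BY hire_year DESC LIMIT 3

Execution result:
name | hire_year
Kate Martinez | 2023
Tina Johnson | 2022
Frank Brown | 2020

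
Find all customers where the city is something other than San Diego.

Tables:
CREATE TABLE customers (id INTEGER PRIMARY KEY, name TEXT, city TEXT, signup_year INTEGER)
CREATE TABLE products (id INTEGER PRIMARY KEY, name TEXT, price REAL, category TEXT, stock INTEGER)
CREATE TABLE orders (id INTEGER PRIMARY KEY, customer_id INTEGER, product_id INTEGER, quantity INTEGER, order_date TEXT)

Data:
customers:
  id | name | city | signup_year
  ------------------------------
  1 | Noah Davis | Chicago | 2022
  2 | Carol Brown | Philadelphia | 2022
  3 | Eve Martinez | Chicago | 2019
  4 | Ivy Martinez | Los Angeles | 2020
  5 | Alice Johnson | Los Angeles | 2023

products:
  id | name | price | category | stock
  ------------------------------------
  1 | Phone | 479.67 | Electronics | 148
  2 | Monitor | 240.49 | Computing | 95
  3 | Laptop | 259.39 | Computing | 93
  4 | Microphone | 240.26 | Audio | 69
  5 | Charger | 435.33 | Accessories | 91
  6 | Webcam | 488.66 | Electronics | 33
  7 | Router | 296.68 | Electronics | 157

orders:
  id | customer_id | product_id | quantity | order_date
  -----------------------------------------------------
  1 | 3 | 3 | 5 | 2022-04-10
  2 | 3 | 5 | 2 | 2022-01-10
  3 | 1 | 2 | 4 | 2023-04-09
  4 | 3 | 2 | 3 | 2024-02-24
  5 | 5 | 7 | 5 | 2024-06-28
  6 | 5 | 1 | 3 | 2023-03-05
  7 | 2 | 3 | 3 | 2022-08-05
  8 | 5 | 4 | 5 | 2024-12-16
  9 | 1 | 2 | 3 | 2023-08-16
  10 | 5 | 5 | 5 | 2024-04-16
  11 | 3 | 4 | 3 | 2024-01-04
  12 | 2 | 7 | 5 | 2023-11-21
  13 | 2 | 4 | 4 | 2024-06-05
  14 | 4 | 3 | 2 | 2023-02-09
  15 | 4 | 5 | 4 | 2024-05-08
SELECT name, city FROM customers WHERE city <> 'San Diego'

Execution result:
name | city
Noah Davis | Chicago
Carol Brown | Philadelphia
Eve Martinez | Chicago
Ivy Martinez | Los Angeles
Alice Johnson | Los Angeles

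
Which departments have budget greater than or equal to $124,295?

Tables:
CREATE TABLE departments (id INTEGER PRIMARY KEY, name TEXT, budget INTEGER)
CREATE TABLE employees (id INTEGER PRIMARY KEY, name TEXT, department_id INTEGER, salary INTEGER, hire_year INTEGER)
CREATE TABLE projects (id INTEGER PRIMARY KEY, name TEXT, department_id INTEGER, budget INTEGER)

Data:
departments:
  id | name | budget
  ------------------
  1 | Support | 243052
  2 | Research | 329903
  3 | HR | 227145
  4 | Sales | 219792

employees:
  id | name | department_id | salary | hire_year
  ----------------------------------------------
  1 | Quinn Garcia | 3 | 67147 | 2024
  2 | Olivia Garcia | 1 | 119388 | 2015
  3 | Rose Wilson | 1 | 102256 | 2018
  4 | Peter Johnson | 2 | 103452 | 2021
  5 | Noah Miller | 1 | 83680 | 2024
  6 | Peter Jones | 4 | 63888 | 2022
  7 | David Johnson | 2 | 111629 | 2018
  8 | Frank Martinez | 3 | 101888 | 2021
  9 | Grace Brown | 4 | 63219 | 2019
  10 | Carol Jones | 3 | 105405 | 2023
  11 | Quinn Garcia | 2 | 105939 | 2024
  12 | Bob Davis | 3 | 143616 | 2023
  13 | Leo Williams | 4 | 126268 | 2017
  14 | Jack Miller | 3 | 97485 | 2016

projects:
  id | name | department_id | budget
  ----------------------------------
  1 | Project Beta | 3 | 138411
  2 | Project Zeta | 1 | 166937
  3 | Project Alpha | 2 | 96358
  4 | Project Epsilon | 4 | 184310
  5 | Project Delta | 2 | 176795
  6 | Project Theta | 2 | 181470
SELECT name, budget FROM departments WHERE budget >= 124295

Execution result:
name | budget
Support | 243052
Research | 329903
HR | 227145
Sales | 219792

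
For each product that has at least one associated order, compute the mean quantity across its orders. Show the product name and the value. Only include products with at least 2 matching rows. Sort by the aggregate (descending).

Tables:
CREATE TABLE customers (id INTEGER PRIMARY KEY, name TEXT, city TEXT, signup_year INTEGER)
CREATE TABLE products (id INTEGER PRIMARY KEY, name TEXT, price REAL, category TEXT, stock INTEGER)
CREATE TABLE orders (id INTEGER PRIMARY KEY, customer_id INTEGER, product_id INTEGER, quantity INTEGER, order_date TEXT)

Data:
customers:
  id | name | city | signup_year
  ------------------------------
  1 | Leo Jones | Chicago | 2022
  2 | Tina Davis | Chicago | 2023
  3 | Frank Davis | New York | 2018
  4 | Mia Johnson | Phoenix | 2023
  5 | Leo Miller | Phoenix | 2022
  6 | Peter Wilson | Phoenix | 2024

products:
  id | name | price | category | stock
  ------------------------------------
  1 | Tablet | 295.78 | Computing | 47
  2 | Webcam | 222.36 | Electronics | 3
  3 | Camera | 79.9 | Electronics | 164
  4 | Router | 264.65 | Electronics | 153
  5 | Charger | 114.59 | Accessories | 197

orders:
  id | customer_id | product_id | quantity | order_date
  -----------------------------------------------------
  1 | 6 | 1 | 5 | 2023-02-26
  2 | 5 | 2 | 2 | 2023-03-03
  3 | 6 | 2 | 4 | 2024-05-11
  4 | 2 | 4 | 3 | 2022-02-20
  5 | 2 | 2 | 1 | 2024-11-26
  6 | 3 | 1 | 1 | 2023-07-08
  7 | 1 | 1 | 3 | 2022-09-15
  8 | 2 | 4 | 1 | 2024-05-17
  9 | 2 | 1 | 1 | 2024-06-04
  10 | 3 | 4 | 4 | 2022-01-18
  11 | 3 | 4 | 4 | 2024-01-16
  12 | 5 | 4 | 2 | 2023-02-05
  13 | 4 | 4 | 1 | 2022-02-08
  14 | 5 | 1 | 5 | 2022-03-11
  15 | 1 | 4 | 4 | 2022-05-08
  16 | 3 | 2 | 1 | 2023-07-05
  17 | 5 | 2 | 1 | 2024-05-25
SELECT p.name, AVG(c.quantity) AS avg_quantity FROM orders c JOIN products p ON c.product_id = p.id GROUP BY p.id, p.name HAVING COUNT(*) >= 2 ORDER BY avg_quantity DESC

Execution result:
name | avg_quantity
Tablet | 3.00
Router | 2.71
Webcam | 1.80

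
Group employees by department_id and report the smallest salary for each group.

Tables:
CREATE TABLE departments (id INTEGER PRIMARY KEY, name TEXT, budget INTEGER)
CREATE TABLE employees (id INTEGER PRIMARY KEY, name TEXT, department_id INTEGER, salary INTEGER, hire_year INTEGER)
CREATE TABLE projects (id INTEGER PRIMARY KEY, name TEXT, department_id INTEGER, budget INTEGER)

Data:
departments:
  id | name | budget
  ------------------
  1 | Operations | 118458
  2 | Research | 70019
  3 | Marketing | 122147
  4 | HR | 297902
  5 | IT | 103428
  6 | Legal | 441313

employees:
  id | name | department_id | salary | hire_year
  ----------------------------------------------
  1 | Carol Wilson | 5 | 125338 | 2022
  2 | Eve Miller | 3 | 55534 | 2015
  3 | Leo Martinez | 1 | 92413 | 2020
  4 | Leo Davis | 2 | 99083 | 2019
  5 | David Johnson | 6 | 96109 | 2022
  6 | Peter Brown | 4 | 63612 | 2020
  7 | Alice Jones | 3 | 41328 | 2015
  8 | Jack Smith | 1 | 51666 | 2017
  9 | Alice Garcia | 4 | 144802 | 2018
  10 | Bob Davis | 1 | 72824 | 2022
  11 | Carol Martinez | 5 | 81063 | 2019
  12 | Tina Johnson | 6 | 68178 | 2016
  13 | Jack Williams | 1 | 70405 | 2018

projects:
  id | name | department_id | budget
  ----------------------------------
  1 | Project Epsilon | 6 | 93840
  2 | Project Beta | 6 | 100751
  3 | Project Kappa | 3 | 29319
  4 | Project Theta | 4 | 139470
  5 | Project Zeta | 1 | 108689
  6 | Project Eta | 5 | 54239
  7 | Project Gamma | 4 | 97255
SELECT department_id, MIN(salary) AS min_salary FROM employees GROUP BY department_id

Execution result:
department_id | min_salary
1 | 51666
2 | 99083
3 | 41328
4 | 63612
5 | 81063
6 | 68178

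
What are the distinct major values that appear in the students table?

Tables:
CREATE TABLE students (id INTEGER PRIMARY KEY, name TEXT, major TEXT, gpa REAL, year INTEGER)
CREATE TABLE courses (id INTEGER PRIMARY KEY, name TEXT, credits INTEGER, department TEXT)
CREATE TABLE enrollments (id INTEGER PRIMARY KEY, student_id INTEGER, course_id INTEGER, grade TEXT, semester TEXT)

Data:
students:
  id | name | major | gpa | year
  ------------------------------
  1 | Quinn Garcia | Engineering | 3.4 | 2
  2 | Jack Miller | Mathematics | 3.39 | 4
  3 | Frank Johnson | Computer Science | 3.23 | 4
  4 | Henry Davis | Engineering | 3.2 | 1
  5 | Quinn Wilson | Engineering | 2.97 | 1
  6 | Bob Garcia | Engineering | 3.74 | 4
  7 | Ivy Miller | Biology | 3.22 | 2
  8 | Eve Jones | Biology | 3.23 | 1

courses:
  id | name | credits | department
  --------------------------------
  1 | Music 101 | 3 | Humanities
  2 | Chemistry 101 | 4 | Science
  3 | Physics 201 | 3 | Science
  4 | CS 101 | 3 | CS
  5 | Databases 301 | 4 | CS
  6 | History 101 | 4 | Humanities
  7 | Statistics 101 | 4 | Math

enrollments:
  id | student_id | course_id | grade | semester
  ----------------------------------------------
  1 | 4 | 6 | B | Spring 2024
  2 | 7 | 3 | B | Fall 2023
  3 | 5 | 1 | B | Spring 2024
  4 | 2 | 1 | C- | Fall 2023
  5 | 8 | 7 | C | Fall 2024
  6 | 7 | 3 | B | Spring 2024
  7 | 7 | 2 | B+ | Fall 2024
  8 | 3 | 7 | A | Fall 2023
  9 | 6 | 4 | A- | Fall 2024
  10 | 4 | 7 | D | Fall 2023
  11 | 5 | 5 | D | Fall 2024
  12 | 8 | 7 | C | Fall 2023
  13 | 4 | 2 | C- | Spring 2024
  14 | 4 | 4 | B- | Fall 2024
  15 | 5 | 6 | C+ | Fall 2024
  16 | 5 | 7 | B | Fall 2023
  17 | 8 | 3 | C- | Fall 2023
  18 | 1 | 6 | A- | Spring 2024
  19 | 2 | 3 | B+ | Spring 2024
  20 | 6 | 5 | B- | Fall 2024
SELECT DISTINCT major FROM students

Execution result:
major
Engineering
Mathematics
Computer Science
Biology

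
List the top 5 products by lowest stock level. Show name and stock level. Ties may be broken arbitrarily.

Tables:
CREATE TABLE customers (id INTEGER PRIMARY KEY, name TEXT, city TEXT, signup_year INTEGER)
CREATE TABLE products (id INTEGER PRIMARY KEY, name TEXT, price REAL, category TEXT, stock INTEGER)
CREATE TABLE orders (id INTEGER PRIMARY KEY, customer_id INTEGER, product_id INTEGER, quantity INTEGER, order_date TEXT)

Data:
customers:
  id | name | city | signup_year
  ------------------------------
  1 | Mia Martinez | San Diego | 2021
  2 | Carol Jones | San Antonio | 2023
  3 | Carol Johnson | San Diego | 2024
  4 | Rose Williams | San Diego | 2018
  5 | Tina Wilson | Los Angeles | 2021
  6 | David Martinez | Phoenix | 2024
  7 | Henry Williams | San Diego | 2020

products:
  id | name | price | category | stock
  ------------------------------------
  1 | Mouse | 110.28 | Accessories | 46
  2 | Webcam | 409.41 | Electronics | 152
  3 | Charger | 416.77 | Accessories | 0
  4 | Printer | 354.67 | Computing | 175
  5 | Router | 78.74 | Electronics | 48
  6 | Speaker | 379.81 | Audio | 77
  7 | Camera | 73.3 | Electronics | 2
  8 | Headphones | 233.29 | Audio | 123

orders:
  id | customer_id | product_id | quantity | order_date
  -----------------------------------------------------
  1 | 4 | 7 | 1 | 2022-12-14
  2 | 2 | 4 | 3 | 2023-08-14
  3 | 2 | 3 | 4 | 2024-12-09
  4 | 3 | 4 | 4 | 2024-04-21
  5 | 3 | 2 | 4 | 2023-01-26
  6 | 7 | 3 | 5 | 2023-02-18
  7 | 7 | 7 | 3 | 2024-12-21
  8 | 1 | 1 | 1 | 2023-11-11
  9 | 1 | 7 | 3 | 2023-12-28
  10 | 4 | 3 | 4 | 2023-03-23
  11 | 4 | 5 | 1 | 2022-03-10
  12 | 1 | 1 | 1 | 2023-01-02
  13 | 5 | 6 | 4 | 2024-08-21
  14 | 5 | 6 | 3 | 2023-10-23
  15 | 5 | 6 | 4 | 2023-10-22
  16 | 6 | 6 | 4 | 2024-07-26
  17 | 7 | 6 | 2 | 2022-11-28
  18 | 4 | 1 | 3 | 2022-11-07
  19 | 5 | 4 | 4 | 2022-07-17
SELECT name, stock FROM products ORDER BY stock ASC LIMIT 5

Execution result:
name | stock
Charger | 0
Camera | 2
Mouse | 46
Router | 48
Speaker | 77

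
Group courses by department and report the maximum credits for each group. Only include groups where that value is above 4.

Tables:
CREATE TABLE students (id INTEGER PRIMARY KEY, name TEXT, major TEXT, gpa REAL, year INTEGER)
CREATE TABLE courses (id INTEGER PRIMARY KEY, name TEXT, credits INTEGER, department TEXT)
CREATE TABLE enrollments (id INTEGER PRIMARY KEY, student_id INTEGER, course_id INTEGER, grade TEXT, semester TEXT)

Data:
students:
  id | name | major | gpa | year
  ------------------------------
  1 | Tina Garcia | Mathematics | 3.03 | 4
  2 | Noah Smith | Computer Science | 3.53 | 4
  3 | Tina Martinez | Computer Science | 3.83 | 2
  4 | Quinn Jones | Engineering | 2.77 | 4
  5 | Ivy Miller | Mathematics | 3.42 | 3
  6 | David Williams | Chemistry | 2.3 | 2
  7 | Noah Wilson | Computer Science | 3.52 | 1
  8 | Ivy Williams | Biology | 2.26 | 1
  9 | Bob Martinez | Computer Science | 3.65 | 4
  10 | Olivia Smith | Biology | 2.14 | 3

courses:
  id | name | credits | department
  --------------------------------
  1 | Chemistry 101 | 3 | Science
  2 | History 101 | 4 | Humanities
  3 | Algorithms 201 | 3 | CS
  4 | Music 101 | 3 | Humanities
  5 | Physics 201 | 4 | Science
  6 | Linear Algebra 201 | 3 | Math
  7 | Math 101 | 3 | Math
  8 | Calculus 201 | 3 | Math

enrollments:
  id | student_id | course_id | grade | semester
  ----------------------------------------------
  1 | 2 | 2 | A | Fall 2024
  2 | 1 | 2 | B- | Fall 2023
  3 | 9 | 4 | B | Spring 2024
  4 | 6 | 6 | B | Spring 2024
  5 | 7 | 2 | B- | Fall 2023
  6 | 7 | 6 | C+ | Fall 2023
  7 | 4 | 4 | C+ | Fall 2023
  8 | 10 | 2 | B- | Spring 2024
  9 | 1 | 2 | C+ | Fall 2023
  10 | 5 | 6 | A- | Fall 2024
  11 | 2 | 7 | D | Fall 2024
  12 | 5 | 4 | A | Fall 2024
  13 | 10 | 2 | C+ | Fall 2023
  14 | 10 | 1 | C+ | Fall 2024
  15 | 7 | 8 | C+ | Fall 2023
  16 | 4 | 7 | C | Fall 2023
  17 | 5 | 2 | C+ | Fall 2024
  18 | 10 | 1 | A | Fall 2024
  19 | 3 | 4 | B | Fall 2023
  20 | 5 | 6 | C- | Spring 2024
SELECT department, MAX(credits) AS max_credits FROM courses GROUP BY department HAVING MAX(credits) > 4

Execution result:
(no rows)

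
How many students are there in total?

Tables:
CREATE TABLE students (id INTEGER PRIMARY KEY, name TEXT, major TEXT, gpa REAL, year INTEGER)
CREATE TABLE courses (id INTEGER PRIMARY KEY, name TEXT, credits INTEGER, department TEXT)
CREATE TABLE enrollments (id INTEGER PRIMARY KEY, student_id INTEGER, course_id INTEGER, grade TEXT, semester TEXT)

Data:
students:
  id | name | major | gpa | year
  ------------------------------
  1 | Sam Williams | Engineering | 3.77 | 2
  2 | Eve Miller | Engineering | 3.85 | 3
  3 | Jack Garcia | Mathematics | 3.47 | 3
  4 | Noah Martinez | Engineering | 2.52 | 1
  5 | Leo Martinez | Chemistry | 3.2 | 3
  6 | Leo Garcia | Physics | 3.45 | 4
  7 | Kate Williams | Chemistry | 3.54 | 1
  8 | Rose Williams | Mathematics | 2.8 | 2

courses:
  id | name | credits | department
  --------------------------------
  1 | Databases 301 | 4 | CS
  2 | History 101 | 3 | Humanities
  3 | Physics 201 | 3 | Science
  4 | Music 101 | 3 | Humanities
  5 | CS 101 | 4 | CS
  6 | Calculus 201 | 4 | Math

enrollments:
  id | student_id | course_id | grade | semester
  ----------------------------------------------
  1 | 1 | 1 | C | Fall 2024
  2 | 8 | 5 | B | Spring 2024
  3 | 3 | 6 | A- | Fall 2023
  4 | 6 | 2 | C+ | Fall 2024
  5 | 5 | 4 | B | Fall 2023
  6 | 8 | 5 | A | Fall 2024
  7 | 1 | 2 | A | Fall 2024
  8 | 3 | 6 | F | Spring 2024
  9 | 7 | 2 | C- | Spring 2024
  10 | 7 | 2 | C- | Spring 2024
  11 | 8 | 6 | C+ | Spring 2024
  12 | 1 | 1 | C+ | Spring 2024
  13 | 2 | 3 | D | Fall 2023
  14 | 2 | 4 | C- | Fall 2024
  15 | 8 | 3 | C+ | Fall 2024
SELECT COUNT(*) FROM students

Execution result:
8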